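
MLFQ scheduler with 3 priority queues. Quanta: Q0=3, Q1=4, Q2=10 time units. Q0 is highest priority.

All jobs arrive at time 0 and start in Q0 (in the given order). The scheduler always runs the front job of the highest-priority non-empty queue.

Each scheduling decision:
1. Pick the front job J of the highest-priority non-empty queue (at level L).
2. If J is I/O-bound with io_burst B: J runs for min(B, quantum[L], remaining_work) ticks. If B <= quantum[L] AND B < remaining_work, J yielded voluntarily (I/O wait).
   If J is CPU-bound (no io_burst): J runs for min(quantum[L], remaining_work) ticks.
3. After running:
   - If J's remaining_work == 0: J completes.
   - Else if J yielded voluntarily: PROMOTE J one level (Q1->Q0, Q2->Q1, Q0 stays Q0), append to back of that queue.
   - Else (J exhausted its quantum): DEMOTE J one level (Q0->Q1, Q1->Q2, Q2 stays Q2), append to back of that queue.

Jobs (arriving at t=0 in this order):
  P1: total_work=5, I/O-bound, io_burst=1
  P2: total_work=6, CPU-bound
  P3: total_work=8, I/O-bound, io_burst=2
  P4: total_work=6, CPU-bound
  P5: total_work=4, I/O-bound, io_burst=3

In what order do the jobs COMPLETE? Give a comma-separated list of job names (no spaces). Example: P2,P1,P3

Answer: P5,P3,P1,P2,P4

Derivation:
t=0-1: P1@Q0 runs 1, rem=4, I/O yield, promote→Q0. Q0=[P2,P3,P4,P5,P1] Q1=[] Q2=[]
t=1-4: P2@Q0 runs 3, rem=3, quantum used, demote→Q1. Q0=[P3,P4,P5,P1] Q1=[P2] Q2=[]
t=4-6: P3@Q0 runs 2, rem=6, I/O yield, promote→Q0. Q0=[P4,P5,P1,P3] Q1=[P2] Q2=[]
t=6-9: P4@Q0 runs 3, rem=3, quantum used, demote→Q1. Q0=[P5,P1,P3] Q1=[P2,P4] Q2=[]
t=9-12: P5@Q0 runs 3, rem=1, I/O yield, promote→Q0. Q0=[P1,P3,P5] Q1=[P2,P4] Q2=[]
t=12-13: P1@Q0 runs 1, rem=3, I/O yield, promote→Q0. Q0=[P3,P5,P1] Q1=[P2,P4] Q2=[]
t=13-15: P3@Q0 runs 2, rem=4, I/O yield, promote→Q0. Q0=[P5,P1,P3] Q1=[P2,P4] Q2=[]
t=15-16: P5@Q0 runs 1, rem=0, completes. Q0=[P1,P3] Q1=[P2,P4] Q2=[]
t=16-17: P1@Q0 runs 1, rem=2, I/O yield, promote→Q0. Q0=[P3,P1] Q1=[P2,P4] Q2=[]
t=17-19: P3@Q0 runs 2, rem=2, I/O yield, promote→Q0. Q0=[P1,P3] Q1=[P2,P4] Q2=[]
t=19-20: P1@Q0 runs 1, rem=1, I/O yield, promote→Q0. Q0=[P3,P1] Q1=[P2,P4] Q2=[]
t=20-22: P3@Q0 runs 2, rem=0, completes. Q0=[P1] Q1=[P2,P4] Q2=[]
t=22-23: P1@Q0 runs 1, rem=0, completes. Q0=[] Q1=[P2,P4] Q2=[]
t=23-26: P2@Q1 runs 3, rem=0, completes. Q0=[] Q1=[P4] Q2=[]
t=26-29: P4@Q1 runs 3, rem=0, completes. Q0=[] Q1=[] Q2=[]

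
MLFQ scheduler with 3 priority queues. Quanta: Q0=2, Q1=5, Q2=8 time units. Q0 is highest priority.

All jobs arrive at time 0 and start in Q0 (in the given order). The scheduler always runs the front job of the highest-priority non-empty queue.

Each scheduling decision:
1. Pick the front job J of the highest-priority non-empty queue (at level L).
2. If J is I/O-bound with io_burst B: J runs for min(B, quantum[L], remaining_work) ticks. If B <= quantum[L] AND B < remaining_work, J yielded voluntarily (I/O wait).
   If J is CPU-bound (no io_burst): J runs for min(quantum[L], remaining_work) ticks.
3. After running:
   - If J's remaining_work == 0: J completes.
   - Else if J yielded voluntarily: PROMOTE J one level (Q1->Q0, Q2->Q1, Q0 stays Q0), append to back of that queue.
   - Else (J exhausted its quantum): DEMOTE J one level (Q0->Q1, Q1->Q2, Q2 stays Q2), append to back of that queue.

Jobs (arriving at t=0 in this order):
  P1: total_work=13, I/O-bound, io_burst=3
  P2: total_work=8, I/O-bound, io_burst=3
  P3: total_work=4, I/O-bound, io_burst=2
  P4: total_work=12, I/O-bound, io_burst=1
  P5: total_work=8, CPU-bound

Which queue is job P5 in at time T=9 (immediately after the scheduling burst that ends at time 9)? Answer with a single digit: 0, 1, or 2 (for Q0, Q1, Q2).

Answer: 1

Derivation:
t=0-2: P1@Q0 runs 2, rem=11, quantum used, demote→Q1. Q0=[P2,P3,P4,P5] Q1=[P1] Q2=[]
t=2-4: P2@Q0 runs 2, rem=6, quantum used, demote→Q1. Q0=[P3,P4,P5] Q1=[P1,P2] Q2=[]
t=4-6: P3@Q0 runs 2, rem=2, I/O yield, promote→Q0. Q0=[P4,P5,P3] Q1=[P1,P2] Q2=[]
t=6-7: P4@Q0 runs 1, rem=11, I/O yield, promote→Q0. Q0=[P5,P3,P4] Q1=[P1,P2] Q2=[]
t=7-9: P5@Q0 runs 2, rem=6, quantum used, demote→Q1. Q0=[P3,P4] Q1=[P1,P2,P5] Q2=[]
t=9-11: P3@Q0 runs 2, rem=0, completes. Q0=[P4] Q1=[P1,P2,P5] Q2=[]
t=11-12: P4@Q0 runs 1, rem=10, I/O yield, promote→Q0. Q0=[P4] Q1=[P1,P2,P5] Q2=[]
t=12-13: P4@Q0 runs 1, rem=9, I/O yield, promote→Q0. Q0=[P4] Q1=[P1,P2,P5] Q2=[]
t=13-14: P4@Q0 runs 1, rem=8, I/O yield, promote→Q0. Q0=[P4] Q1=[P1,P2,P5] Q2=[]
t=14-15: P4@Q0 runs 1, rem=7, I/O yield, promote→Q0. Q0=[P4] Q1=[P1,P2,P5] Q2=[]
t=15-16: P4@Q0 runs 1, rem=6, I/O yield, promote→Q0. Q0=[P4] Q1=[P1,P2,P5] Q2=[]
t=16-17: P4@Q0 runs 1, rem=5, I/O yield, promote→Q0. Q0=[P4] Q1=[P1,P2,P5] Q2=[]
t=17-18: P4@Q0 runs 1, rem=4, I/O yield, promote→Q0. Q0=[P4] Q1=[P1,P2,P5] Q2=[]
t=18-19: P4@Q0 runs 1, rem=3, I/O yield, promote→Q0. Q0=[P4] Q1=[P1,P2,P5] Q2=[]
t=19-20: P4@Q0 runs 1, rem=2, I/O yield, promote→Q0. Q0=[P4] Q1=[P1,P2,P5] Q2=[]
t=20-21: P4@Q0 runs 1, rem=1, I/O yield, promote→Q0. Q0=[P4] Q1=[P1,P2,P5] Q2=[]
t=21-22: P4@Q0 runs 1, rem=0, completes. Q0=[] Q1=[P1,P2,P5] Q2=[]
t=22-25: P1@Q1 runs 3, rem=8, I/O yield, promote→Q0. Q0=[P1] Q1=[P2,P5] Q2=[]
t=25-27: P1@Q0 runs 2, rem=6, quantum used, demote→Q1. Q0=[] Q1=[P2,P5,P1] Q2=[]
t=27-30: P2@Q1 runs 3, rem=3, I/O yield, promote→Q0. Q0=[P2] Q1=[P5,P1] Q2=[]
t=30-32: P2@Q0 runs 2, rem=1, quantum used, demote→Q1. Q0=[] Q1=[P5,P1,P2] Q2=[]
t=32-37: P5@Q1 runs 5, rem=1, quantum used, demote→Q2. Q0=[] Q1=[P1,P2] Q2=[P5]
t=37-40: P1@Q1 runs 3, rem=3, I/O yield, promote→Q0. Q0=[P1] Q1=[P2] Q2=[P5]
t=40-42: P1@Q0 runs 2, rem=1, quantum used, demote→Q1. Q0=[] Q1=[P2,P1] Q2=[P5]
t=42-43: P2@Q1 runs 1, rem=0, completes. Q0=[] Q1=[P1] Q2=[P5]
t=43-44: P1@Q1 runs 1, rem=0, completes. Q0=[] Q1=[] Q2=[P5]
t=44-45: P5@Q2 runs 1, rem=0, completes. Q0=[] Q1=[] Q2=[]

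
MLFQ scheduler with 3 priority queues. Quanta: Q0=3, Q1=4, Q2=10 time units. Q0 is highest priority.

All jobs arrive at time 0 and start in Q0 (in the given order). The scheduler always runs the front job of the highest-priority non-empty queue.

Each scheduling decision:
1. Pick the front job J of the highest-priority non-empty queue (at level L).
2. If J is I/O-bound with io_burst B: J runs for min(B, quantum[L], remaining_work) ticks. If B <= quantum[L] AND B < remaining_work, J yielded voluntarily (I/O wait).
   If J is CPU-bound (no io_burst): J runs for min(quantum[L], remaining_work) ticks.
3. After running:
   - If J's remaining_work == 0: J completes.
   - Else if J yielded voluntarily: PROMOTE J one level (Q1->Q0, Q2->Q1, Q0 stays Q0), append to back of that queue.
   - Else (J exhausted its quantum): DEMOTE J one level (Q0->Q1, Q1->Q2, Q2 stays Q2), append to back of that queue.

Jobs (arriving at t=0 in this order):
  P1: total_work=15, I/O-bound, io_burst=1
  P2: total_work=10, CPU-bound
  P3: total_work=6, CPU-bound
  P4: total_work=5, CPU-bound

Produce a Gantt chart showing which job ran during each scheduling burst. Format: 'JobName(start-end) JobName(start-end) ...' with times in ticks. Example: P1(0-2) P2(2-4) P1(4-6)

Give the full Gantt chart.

Answer: P1(0-1) P2(1-4) P3(4-7) P4(7-10) P1(10-11) P1(11-12) P1(12-13) P1(13-14) P1(14-15) P1(15-16) P1(16-17) P1(17-18) P1(18-19) P1(19-20) P1(20-21) P1(21-22) P1(22-23) P1(23-24) P2(24-28) P3(28-31) P4(31-33) P2(33-36)

Derivation:
t=0-1: P1@Q0 runs 1, rem=14, I/O yield, promote→Q0. Q0=[P2,P3,P4,P1] Q1=[] Q2=[]
t=1-4: P2@Q0 runs 3, rem=7, quantum used, demote→Q1. Q0=[P3,P4,P1] Q1=[P2] Q2=[]
t=4-7: P3@Q0 runs 3, rem=3, quantum used, demote→Q1. Q0=[P4,P1] Q1=[P2,P3] Q2=[]
t=7-10: P4@Q0 runs 3, rem=2, quantum used, demote→Q1. Q0=[P1] Q1=[P2,P3,P4] Q2=[]
t=10-11: P1@Q0 runs 1, rem=13, I/O yield, promote→Q0. Q0=[P1] Q1=[P2,P3,P4] Q2=[]
t=11-12: P1@Q0 runs 1, rem=12, I/O yield, promote→Q0. Q0=[P1] Q1=[P2,P3,P4] Q2=[]
t=12-13: P1@Q0 runs 1, rem=11, I/O yield, promote→Q0. Q0=[P1] Q1=[P2,P3,P4] Q2=[]
t=13-14: P1@Q0 runs 1, rem=10, I/O yield, promote→Q0. Q0=[P1] Q1=[P2,P3,P4] Q2=[]
t=14-15: P1@Q0 runs 1, rem=9, I/O yield, promote→Q0. Q0=[P1] Q1=[P2,P3,P4] Q2=[]
t=15-16: P1@Q0 runs 1, rem=8, I/O yield, promote→Q0. Q0=[P1] Q1=[P2,P3,P4] Q2=[]
t=16-17: P1@Q0 runs 1, rem=7, I/O yield, promote→Q0. Q0=[P1] Q1=[P2,P3,P4] Q2=[]
t=17-18: P1@Q0 runs 1, rem=6, I/O yield, promote→Q0. Q0=[P1] Q1=[P2,P3,P4] Q2=[]
t=18-19: P1@Q0 runs 1, rem=5, I/O yield, promote→Q0. Q0=[P1] Q1=[P2,P3,P4] Q2=[]
t=19-20: P1@Q0 runs 1, rem=4, I/O yield, promote→Q0. Q0=[P1] Q1=[P2,P3,P4] Q2=[]
t=20-21: P1@Q0 runs 1, rem=3, I/O yield, promote→Q0. Q0=[P1] Q1=[P2,P3,P4] Q2=[]
t=21-22: P1@Q0 runs 1, rem=2, I/O yield, promote→Q0. Q0=[P1] Q1=[P2,P3,P4] Q2=[]
t=22-23: P1@Q0 runs 1, rem=1, I/O yield, promote→Q0. Q0=[P1] Q1=[P2,P3,P4] Q2=[]
t=23-24: P1@Q0 runs 1, rem=0, completes. Q0=[] Q1=[P2,P3,P4] Q2=[]
t=24-28: P2@Q1 runs 4, rem=3, quantum used, demote→Q2. Q0=[] Q1=[P3,P4] Q2=[P2]
t=28-31: P3@Q1 runs 3, rem=0, completes. Q0=[] Q1=[P4] Q2=[P2]
t=31-33: P4@Q1 runs 2, rem=0, completes. Q0=[] Q1=[] Q2=[P2]
t=33-36: P2@Q2 runs 3, rem=0, completes. Q0=[] Q1=[] Q2=[]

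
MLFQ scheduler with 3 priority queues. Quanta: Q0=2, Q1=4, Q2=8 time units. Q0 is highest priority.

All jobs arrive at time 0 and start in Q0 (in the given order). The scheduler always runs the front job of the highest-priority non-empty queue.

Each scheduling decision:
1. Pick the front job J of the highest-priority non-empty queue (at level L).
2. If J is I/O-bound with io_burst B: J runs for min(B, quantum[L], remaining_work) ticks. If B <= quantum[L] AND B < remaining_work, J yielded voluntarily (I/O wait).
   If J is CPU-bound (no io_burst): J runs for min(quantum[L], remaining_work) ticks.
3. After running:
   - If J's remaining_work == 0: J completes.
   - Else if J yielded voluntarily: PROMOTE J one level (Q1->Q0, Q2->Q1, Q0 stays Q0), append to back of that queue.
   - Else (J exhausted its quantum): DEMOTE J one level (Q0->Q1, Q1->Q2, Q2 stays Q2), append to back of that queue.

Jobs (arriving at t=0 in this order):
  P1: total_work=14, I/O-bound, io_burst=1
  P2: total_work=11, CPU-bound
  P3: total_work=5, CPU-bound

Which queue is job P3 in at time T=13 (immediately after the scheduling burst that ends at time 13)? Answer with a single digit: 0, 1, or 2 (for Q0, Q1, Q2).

t=0-1: P1@Q0 runs 1, rem=13, I/O yield, promote→Q0. Q0=[P2,P3,P1] Q1=[] Q2=[]
t=1-3: P2@Q0 runs 2, rem=9, quantum used, demote→Q1. Q0=[P3,P1] Q1=[P2] Q2=[]
t=3-5: P3@Q0 runs 2, rem=3, quantum used, demote→Q1. Q0=[P1] Q1=[P2,P3] Q2=[]
t=5-6: P1@Q0 runs 1, rem=12, I/O yield, promote→Q0. Q0=[P1] Q1=[P2,P3] Q2=[]
t=6-7: P1@Q0 runs 1, rem=11, I/O yield, promote→Q0. Q0=[P1] Q1=[P2,P3] Q2=[]
t=7-8: P1@Q0 runs 1, rem=10, I/O yield, promote→Q0. Q0=[P1] Q1=[P2,P3] Q2=[]
t=8-9: P1@Q0 runs 1, rem=9, I/O yield, promote→Q0. Q0=[P1] Q1=[P2,P3] Q2=[]
t=9-10: P1@Q0 runs 1, rem=8, I/O yield, promote→Q0. Q0=[P1] Q1=[P2,P3] Q2=[]
t=10-11: P1@Q0 runs 1, rem=7, I/O yield, promote→Q0. Q0=[P1] Q1=[P2,P3] Q2=[]
t=11-12: P1@Q0 runs 1, rem=6, I/O yield, promote→Q0. Q0=[P1] Q1=[P2,P3] Q2=[]
t=12-13: P1@Q0 runs 1, rem=5, I/O yield, promote→Q0. Q0=[P1] Q1=[P2,P3] Q2=[]
t=13-14: P1@Q0 runs 1, rem=4, I/O yield, promote→Q0. Q0=[P1] Q1=[P2,P3] Q2=[]
t=14-15: P1@Q0 runs 1, rem=3, I/O yield, promote→Q0. Q0=[P1] Q1=[P2,P3] Q2=[]
t=15-16: P1@Q0 runs 1, rem=2, I/O yield, promote→Q0. Q0=[P1] Q1=[P2,P3] Q2=[]
t=16-17: P1@Q0 runs 1, rem=1, I/O yield, promote→Q0. Q0=[P1] Q1=[P2,P3] Q2=[]
t=17-18: P1@Q0 runs 1, rem=0, completes. Q0=[] Q1=[P2,P3] Q2=[]
t=18-22: P2@Q1 runs 4, rem=5, quantum used, demote→Q2. Q0=[] Q1=[P3] Q2=[P2]
t=22-25: P3@Q1 runs 3, rem=0, completes. Q0=[] Q1=[] Q2=[P2]
t=25-30: P2@Q2 runs 5, rem=0, completes. Q0=[] Q1=[] Q2=[]

Answer: 1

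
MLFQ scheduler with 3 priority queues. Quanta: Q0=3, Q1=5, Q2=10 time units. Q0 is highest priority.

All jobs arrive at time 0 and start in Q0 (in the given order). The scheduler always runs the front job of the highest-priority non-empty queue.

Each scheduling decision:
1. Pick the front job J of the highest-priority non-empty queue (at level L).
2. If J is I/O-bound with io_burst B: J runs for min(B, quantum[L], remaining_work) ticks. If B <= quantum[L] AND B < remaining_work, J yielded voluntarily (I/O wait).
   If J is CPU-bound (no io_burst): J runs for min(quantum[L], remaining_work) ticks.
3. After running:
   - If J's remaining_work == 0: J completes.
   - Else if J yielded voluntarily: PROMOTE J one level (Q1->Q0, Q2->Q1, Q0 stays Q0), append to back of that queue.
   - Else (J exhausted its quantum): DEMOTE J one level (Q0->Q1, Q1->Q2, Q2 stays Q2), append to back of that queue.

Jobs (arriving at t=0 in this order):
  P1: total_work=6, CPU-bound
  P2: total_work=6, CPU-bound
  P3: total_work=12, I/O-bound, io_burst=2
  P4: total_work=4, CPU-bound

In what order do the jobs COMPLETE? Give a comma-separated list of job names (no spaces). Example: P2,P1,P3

Answer: P3,P1,P2,P4

Derivation:
t=0-3: P1@Q0 runs 3, rem=3, quantum used, demote→Q1. Q0=[P2,P3,P4] Q1=[P1] Q2=[]
t=3-6: P2@Q0 runs 3, rem=3, quantum used, demote→Q1. Q0=[P3,P4] Q1=[P1,P2] Q2=[]
t=6-8: P3@Q0 runs 2, rem=10, I/O yield, promote→Q0. Q0=[P4,P3] Q1=[P1,P2] Q2=[]
t=8-11: P4@Q0 runs 3, rem=1, quantum used, demote→Q1. Q0=[P3] Q1=[P1,P2,P4] Q2=[]
t=11-13: P3@Q0 runs 2, rem=8, I/O yield, promote→Q0. Q0=[P3] Q1=[P1,P2,P4] Q2=[]
t=13-15: P3@Q0 runs 2, rem=6, I/O yield, promote→Q0. Q0=[P3] Q1=[P1,P2,P4] Q2=[]
t=15-17: P3@Q0 runs 2, rem=4, I/O yield, promote→Q0. Q0=[P3] Q1=[P1,P2,P4] Q2=[]
t=17-19: P3@Q0 runs 2, rem=2, I/O yield, promote→Q0. Q0=[P3] Q1=[P1,P2,P4] Q2=[]
t=19-21: P3@Q0 runs 2, rem=0, completes. Q0=[] Q1=[P1,P2,P4] Q2=[]
t=21-24: P1@Q1 runs 3, rem=0, completes. Q0=[] Q1=[P2,P4] Q2=[]
t=24-27: P2@Q1 runs 3, rem=0, completes. Q0=[] Q1=[P4] Q2=[]
t=27-28: P4@Q1 runs 1, rem=0, completes. Q0=[] Q1=[] Q2=[]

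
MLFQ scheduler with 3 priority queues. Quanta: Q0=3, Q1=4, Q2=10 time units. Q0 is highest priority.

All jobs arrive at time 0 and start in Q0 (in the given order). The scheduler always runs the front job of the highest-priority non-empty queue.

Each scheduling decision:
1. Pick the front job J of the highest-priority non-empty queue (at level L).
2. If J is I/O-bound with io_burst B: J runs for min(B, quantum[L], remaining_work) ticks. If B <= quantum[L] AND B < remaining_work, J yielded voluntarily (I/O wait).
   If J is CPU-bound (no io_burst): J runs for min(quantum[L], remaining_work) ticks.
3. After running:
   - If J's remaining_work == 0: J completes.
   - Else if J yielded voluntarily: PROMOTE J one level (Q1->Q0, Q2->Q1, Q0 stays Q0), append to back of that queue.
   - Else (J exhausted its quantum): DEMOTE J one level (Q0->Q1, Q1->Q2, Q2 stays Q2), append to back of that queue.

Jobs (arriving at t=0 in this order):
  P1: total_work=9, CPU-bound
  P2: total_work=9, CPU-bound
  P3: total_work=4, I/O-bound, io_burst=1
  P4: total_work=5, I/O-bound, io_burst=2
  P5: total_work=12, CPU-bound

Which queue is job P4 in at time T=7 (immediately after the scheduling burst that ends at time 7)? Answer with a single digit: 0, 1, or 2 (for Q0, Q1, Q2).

t=0-3: P1@Q0 runs 3, rem=6, quantum used, demote→Q1. Q0=[P2,P3,P4,P5] Q1=[P1] Q2=[]
t=3-6: P2@Q0 runs 3, rem=6, quantum used, demote→Q1. Q0=[P3,P4,P5] Q1=[P1,P2] Q2=[]
t=6-7: P3@Q0 runs 1, rem=3, I/O yield, promote→Q0. Q0=[P4,P5,P3] Q1=[P1,P2] Q2=[]
t=7-9: P4@Q0 runs 2, rem=3, I/O yield, promote→Q0. Q0=[P5,P3,P4] Q1=[P1,P2] Q2=[]
t=9-12: P5@Q0 runs 3, rem=9, quantum used, demote→Q1. Q0=[P3,P4] Q1=[P1,P2,P5] Q2=[]
t=12-13: P3@Q0 runs 1, rem=2, I/O yield, promote→Q0. Q0=[P4,P3] Q1=[P1,P2,P5] Q2=[]
t=13-15: P4@Q0 runs 2, rem=1, I/O yield, promote→Q0. Q0=[P3,P4] Q1=[P1,P2,P5] Q2=[]
t=15-16: P3@Q0 runs 1, rem=1, I/O yield, promote→Q0. Q0=[P4,P3] Q1=[P1,P2,P5] Q2=[]
t=16-17: P4@Q0 runs 1, rem=0, completes. Q0=[P3] Q1=[P1,P2,P5] Q2=[]
t=17-18: P3@Q0 runs 1, rem=0, completes. Q0=[] Q1=[P1,P2,P5] Q2=[]
t=18-22: P1@Q1 runs 4, rem=2, quantum used, demote→Q2. Q0=[] Q1=[P2,P5] Q2=[P1]
t=22-26: P2@Q1 runs 4, rem=2, quantum used, demote→Q2. Q0=[] Q1=[P5] Q2=[P1,P2]
t=26-30: P5@Q1 runs 4, rem=5, quantum used, demote→Q2. Q0=[] Q1=[] Q2=[P1,P2,P5]
t=30-32: P1@Q2 runs 2, rem=0, completes. Q0=[] Q1=[] Q2=[P2,P5]
t=32-34: P2@Q2 runs 2, rem=0, completes. Q0=[] Q1=[] Q2=[P5]
t=34-39: P5@Q2 runs 5, rem=0, completes. Q0=[] Q1=[] Q2=[]

Answer: 0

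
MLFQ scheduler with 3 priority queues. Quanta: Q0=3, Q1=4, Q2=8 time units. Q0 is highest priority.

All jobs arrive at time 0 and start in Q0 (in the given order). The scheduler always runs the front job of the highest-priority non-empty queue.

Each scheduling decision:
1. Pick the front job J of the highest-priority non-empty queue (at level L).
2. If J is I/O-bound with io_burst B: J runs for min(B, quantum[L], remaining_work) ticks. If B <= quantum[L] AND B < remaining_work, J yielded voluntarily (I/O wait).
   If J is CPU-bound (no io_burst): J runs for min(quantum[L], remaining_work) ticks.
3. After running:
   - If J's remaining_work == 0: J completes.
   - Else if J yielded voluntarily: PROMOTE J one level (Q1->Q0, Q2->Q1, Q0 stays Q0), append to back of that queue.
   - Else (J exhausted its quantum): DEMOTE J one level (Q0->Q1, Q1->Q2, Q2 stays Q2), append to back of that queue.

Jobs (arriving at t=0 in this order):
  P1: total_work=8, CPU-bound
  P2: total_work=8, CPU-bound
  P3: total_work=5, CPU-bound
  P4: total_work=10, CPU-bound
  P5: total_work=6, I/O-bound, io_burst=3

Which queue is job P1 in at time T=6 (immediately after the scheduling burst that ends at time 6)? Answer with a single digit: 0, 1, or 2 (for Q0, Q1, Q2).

Answer: 1

Derivation:
t=0-3: P1@Q0 runs 3, rem=5, quantum used, demote→Q1. Q0=[P2,P3,P4,P5] Q1=[P1] Q2=[]
t=3-6: P2@Q0 runs 3, rem=5, quantum used, demote→Q1. Q0=[P3,P4,P5] Q1=[P1,P2] Q2=[]
t=6-9: P3@Q0 runs 3, rem=2, quantum used, demote→Q1. Q0=[P4,P5] Q1=[P1,P2,P3] Q2=[]
t=9-12: P4@Q0 runs 3, rem=7, quantum used, demote→Q1. Q0=[P5] Q1=[P1,P2,P3,P4] Q2=[]
t=12-15: P5@Q0 runs 3, rem=3, I/O yield, promote→Q0. Q0=[P5] Q1=[P1,P2,P3,P4] Q2=[]
t=15-18: P5@Q0 runs 3, rem=0, completes. Q0=[] Q1=[P1,P2,P3,P4] Q2=[]
t=18-22: P1@Q1 runs 4, rem=1, quantum used, demote→Q2. Q0=[] Q1=[P2,P3,P4] Q2=[P1]
t=22-26: P2@Q1 runs 4, rem=1, quantum used, demote→Q2. Q0=[] Q1=[P3,P4] Q2=[P1,P2]
t=26-28: P3@Q1 runs 2, rem=0, completes. Q0=[] Q1=[P4] Q2=[P1,P2]
t=28-32: P4@Q1 runs 4, rem=3, quantum used, demote→Q2. Q0=[] Q1=[] Q2=[P1,P2,P4]
t=32-33: P1@Q2 runs 1, rem=0, completes. Q0=[] Q1=[] Q2=[P2,P4]
t=33-34: P2@Q2 runs 1, rem=0, completes. Q0=[] Q1=[] Q2=[P4]
t=34-37: P4@Q2 runs 3, rem=0, completes. Q0=[] Q1=[] Q2=[]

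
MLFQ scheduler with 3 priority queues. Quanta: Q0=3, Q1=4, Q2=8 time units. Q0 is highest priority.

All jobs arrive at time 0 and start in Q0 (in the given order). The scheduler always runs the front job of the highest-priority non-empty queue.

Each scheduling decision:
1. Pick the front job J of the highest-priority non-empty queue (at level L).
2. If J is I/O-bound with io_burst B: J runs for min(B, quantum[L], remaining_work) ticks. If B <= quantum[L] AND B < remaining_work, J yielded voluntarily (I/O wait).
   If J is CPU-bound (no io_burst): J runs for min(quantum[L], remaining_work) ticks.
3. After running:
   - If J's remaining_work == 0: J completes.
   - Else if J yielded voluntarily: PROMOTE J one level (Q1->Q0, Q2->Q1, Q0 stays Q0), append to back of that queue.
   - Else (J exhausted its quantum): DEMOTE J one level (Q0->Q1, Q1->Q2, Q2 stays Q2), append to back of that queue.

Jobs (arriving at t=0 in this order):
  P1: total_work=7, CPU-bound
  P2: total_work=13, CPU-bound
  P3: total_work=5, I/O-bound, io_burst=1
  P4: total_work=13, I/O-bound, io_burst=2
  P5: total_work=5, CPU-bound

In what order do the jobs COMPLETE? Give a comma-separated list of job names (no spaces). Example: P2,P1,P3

Answer: P3,P4,P1,P5,P2

Derivation:
t=0-3: P1@Q0 runs 3, rem=4, quantum used, demote→Q1. Q0=[P2,P3,P4,P5] Q1=[P1] Q2=[]
t=3-6: P2@Q0 runs 3, rem=10, quantum used, demote→Q1. Q0=[P3,P4,P5] Q1=[P1,P2] Q2=[]
t=6-7: P3@Q0 runs 1, rem=4, I/O yield, promote→Q0. Q0=[P4,P5,P3] Q1=[P1,P2] Q2=[]
t=7-9: P4@Q0 runs 2, rem=11, I/O yield, promote→Q0. Q0=[P5,P3,P4] Q1=[P1,P2] Q2=[]
t=9-12: P5@Q0 runs 3, rem=2, quantum used, demote→Q1. Q0=[P3,P4] Q1=[P1,P2,P5] Q2=[]
t=12-13: P3@Q0 runs 1, rem=3, I/O yield, promote→Q0. Q0=[P4,P3] Q1=[P1,P2,P5] Q2=[]
t=13-15: P4@Q0 runs 2, rem=9, I/O yield, promote→Q0. Q0=[P3,P4] Q1=[P1,P2,P5] Q2=[]
t=15-16: P3@Q0 runs 1, rem=2, I/O yield, promote→Q0. Q0=[P4,P3] Q1=[P1,P2,P5] Q2=[]
t=16-18: P4@Q0 runs 2, rem=7, I/O yield, promote→Q0. Q0=[P3,P4] Q1=[P1,P2,P5] Q2=[]
t=18-19: P3@Q0 runs 1, rem=1, I/O yield, promote→Q0. Q0=[P4,P3] Q1=[P1,P2,P5] Q2=[]
t=19-21: P4@Q0 runs 2, rem=5, I/O yield, promote→Q0. Q0=[P3,P4] Q1=[P1,P2,P5] Q2=[]
t=21-22: P3@Q0 runs 1, rem=0, completes. Q0=[P4] Q1=[P1,P2,P5] Q2=[]
t=22-24: P4@Q0 runs 2, rem=3, I/O yield, promote→Q0. Q0=[P4] Q1=[P1,P2,P5] Q2=[]
t=24-26: P4@Q0 runs 2, rem=1, I/O yield, promote→Q0. Q0=[P4] Q1=[P1,P2,P5] Q2=[]
t=26-27: P4@Q0 runs 1, rem=0, completes. Q0=[] Q1=[P1,P2,P5] Q2=[]
t=27-31: P1@Q1 runs 4, rem=0, completes. Q0=[] Q1=[P2,P5] Q2=[]
t=31-35: P2@Q1 runs 4, rem=6, quantum used, demote→Q2. Q0=[] Q1=[P5] Q2=[P2]
t=35-37: P5@Q1 runs 2, rem=0, completes. Q0=[] Q1=[] Q2=[P2]
t=37-43: P2@Q2 runs 6, rem=0, completes. Q0=[] Q1=[] Q2=[]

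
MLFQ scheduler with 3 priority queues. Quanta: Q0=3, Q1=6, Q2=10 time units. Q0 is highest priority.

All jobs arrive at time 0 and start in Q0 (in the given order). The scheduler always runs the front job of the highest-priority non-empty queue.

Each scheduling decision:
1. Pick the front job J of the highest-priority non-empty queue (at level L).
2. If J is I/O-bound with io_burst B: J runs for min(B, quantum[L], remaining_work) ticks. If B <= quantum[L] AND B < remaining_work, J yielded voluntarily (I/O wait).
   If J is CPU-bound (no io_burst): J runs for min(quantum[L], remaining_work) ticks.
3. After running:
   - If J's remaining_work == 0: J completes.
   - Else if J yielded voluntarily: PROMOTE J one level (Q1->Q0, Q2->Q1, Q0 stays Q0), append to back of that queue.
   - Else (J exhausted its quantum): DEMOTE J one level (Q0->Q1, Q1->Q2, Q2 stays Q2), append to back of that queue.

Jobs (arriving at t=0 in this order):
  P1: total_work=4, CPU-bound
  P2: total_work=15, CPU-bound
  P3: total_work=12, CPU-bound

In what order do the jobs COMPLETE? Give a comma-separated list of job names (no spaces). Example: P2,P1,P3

t=0-3: P1@Q0 runs 3, rem=1, quantum used, demote→Q1. Q0=[P2,P3] Q1=[P1] Q2=[]
t=3-6: P2@Q0 runs 3, rem=12, quantum used, demote→Q1. Q0=[P3] Q1=[P1,P2] Q2=[]
t=6-9: P3@Q0 runs 3, rem=9, quantum used, demote→Q1. Q0=[] Q1=[P1,P2,P3] Q2=[]
t=9-10: P1@Q1 runs 1, rem=0, completes. Q0=[] Q1=[P2,P3] Q2=[]
t=10-16: P2@Q1 runs 6, rem=6, quantum used, demote→Q2. Q0=[] Q1=[P3] Q2=[P2]
t=16-22: P3@Q1 runs 6, rem=3, quantum used, demote→Q2. Q0=[] Q1=[] Q2=[P2,P3]
t=22-28: P2@Q2 runs 6, rem=0, completes. Q0=[] Q1=[] Q2=[P3]
t=28-31: P3@Q2 runs 3, rem=0, completes. Q0=[] Q1=[] Q2=[]

Answer: P1,P2,P3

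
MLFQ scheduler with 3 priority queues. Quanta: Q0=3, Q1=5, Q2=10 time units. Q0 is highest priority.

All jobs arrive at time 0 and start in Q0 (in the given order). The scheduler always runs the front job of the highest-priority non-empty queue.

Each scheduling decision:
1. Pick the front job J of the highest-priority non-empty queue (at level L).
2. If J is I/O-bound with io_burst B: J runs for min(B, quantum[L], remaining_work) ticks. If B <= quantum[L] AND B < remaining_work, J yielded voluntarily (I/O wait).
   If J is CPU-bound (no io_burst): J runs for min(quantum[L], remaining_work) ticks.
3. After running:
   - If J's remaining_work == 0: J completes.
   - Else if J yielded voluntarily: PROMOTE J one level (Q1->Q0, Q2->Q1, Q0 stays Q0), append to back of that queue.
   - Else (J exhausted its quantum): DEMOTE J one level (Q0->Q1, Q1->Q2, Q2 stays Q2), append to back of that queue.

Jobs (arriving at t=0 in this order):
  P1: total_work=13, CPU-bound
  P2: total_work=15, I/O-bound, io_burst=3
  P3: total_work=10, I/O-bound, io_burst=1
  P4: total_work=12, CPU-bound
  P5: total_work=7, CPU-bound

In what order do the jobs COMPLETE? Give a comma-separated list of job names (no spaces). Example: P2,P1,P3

Answer: P2,P3,P5,P1,P4

Derivation:
t=0-3: P1@Q0 runs 3, rem=10, quantum used, demote→Q1. Q0=[P2,P3,P4,P5] Q1=[P1] Q2=[]
t=3-6: P2@Q0 runs 3, rem=12, I/O yield, promote→Q0. Q0=[P3,P4,P5,P2] Q1=[P1] Q2=[]
t=6-7: P3@Q0 runs 1, rem=9, I/O yield, promote→Q0. Q0=[P4,P5,P2,P3] Q1=[P1] Q2=[]
t=7-10: P4@Q0 runs 3, rem=9, quantum used, demote→Q1. Q0=[P5,P2,P3] Q1=[P1,P4] Q2=[]
t=10-13: P5@Q0 runs 3, rem=4, quantum used, demote→Q1. Q0=[P2,P3] Q1=[P1,P4,P5] Q2=[]
t=13-16: P2@Q0 runs 3, rem=9, I/O yield, promote→Q0. Q0=[P3,P2] Q1=[P1,P4,P5] Q2=[]
t=16-17: P3@Q0 runs 1, rem=8, I/O yield, promote→Q0. Q0=[P2,P3] Q1=[P1,P4,P5] Q2=[]
t=17-20: P2@Q0 runs 3, rem=6, I/O yield, promote→Q0. Q0=[P3,P2] Q1=[P1,P4,P5] Q2=[]
t=20-21: P3@Q0 runs 1, rem=7, I/O yield, promote→Q0. Q0=[P2,P3] Q1=[P1,P4,P5] Q2=[]
t=21-24: P2@Q0 runs 3, rem=3, I/O yield, promote→Q0. Q0=[P3,P2] Q1=[P1,P4,P5] Q2=[]
t=24-25: P3@Q0 runs 1, rem=6, I/O yield, promote→Q0. Q0=[P2,P3] Q1=[P1,P4,P5] Q2=[]
t=25-28: P2@Q0 runs 3, rem=0, completes. Q0=[P3] Q1=[P1,P4,P5] Q2=[]
t=28-29: P3@Q0 runs 1, rem=5, I/O yield, promote→Q0. Q0=[P3] Q1=[P1,P4,P5] Q2=[]
t=29-30: P3@Q0 runs 1, rem=4, I/O yield, promote→Q0. Q0=[P3] Q1=[P1,P4,P5] Q2=[]
t=30-31: P3@Q0 runs 1, rem=3, I/O yield, promote→Q0. Q0=[P3] Q1=[P1,P4,P5] Q2=[]
t=31-32: P3@Q0 runs 1, rem=2, I/O yield, promote→Q0. Q0=[P3] Q1=[P1,P4,P5] Q2=[]
t=32-33: P3@Q0 runs 1, rem=1, I/O yield, promote→Q0. Q0=[P3] Q1=[P1,P4,P5] Q2=[]
t=33-34: P3@Q0 runs 1, rem=0, completes. Q0=[] Q1=[P1,P4,P5] Q2=[]
t=34-39: P1@Q1 runs 5, rem=5, quantum used, demote→Q2. Q0=[] Q1=[P4,P5] Q2=[P1]
t=39-44: P4@Q1 runs 5, rem=4, quantum used, demote→Q2. Q0=[] Q1=[P5] Q2=[P1,P4]
t=44-48: P5@Q1 runs 4, rem=0, completes. Q0=[] Q1=[] Q2=[P1,P4]
t=48-53: P1@Q2 runs 5, rem=0, completes. Q0=[] Q1=[] Q2=[P4]
t=53-57: P4@Q2 runs 4, rem=0, completes. Q0=[] Q1=[] Q2=[]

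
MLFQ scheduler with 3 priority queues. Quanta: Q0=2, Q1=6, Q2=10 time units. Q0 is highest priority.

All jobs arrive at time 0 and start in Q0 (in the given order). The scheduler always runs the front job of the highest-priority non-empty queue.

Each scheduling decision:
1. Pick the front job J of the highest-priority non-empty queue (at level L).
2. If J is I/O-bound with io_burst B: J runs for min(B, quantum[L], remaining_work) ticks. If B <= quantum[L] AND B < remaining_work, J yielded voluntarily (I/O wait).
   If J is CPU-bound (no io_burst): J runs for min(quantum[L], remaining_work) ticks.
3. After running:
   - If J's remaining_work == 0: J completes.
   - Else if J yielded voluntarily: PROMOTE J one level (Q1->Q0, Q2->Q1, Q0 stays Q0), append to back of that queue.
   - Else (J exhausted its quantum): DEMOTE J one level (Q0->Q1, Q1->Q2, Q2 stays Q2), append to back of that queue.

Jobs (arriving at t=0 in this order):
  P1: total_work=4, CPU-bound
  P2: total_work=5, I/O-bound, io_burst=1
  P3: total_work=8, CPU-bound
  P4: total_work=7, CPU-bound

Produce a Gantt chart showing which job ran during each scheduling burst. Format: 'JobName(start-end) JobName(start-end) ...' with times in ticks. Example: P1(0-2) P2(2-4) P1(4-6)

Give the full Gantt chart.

Answer: P1(0-2) P2(2-3) P3(3-5) P4(5-7) P2(7-8) P2(8-9) P2(9-10) P2(10-11) P1(11-13) P3(13-19) P4(19-24)

Derivation:
t=0-2: P1@Q0 runs 2, rem=2, quantum used, demote→Q1. Q0=[P2,P3,P4] Q1=[P1] Q2=[]
t=2-3: P2@Q0 runs 1, rem=4, I/O yield, promote→Q0. Q0=[P3,P4,P2] Q1=[P1] Q2=[]
t=3-5: P3@Q0 runs 2, rem=6, quantum used, demote→Q1. Q0=[P4,P2] Q1=[P1,P3] Q2=[]
t=5-7: P4@Q0 runs 2, rem=5, quantum used, demote→Q1. Q0=[P2] Q1=[P1,P3,P4] Q2=[]
t=7-8: P2@Q0 runs 1, rem=3, I/O yield, promote→Q0. Q0=[P2] Q1=[P1,P3,P4] Q2=[]
t=8-9: P2@Q0 runs 1, rem=2, I/O yield, promote→Q0. Q0=[P2] Q1=[P1,P3,P4] Q2=[]
t=9-10: P2@Q0 runs 1, rem=1, I/O yield, promote→Q0. Q0=[P2] Q1=[P1,P3,P4] Q2=[]
t=10-11: P2@Q0 runs 1, rem=0, completes. Q0=[] Q1=[P1,P3,P4] Q2=[]
t=11-13: P1@Q1 runs 2, rem=0, completes. Q0=[] Q1=[P3,P4] Q2=[]
t=13-19: P3@Q1 runs 6, rem=0, completes. Q0=[] Q1=[P4] Q2=[]
t=19-24: P4@Q1 runs 5, rem=0, completes. Q0=[] Q1=[] Q2=[]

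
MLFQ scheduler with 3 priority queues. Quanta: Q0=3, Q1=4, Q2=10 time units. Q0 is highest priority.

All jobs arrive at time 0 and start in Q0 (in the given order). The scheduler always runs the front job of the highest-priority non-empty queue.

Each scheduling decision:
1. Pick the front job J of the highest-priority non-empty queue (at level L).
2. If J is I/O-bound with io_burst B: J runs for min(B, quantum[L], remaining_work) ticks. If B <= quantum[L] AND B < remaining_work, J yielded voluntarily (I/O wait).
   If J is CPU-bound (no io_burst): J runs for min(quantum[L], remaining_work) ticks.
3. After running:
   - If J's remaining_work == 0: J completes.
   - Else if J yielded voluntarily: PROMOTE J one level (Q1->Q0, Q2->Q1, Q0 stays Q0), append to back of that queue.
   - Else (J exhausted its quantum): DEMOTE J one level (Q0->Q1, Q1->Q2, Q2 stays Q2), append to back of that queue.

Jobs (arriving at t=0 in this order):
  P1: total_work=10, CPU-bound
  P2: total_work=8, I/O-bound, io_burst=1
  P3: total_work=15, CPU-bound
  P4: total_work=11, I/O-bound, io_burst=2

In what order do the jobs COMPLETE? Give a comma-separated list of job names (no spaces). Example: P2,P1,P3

Answer: P4,P2,P1,P3

Derivation:
t=0-3: P1@Q0 runs 3, rem=7, quantum used, demote→Q1. Q0=[P2,P3,P4] Q1=[P1] Q2=[]
t=3-4: P2@Q0 runs 1, rem=7, I/O yield, promote→Q0. Q0=[P3,P4,P2] Q1=[P1] Q2=[]
t=4-7: P3@Q0 runs 3, rem=12, quantum used, demote→Q1. Q0=[P4,P2] Q1=[P1,P3] Q2=[]
t=7-9: P4@Q0 runs 2, rem=9, I/O yield, promote→Q0. Q0=[P2,P4] Q1=[P1,P3] Q2=[]
t=9-10: P2@Q0 runs 1, rem=6, I/O yield, promote→Q0. Q0=[P4,P2] Q1=[P1,P3] Q2=[]
t=10-12: P4@Q0 runs 2, rem=7, I/O yield, promote→Q0. Q0=[P2,P4] Q1=[P1,P3] Q2=[]
t=12-13: P2@Q0 runs 1, rem=5, I/O yield, promote→Q0. Q0=[P4,P2] Q1=[P1,P3] Q2=[]
t=13-15: P4@Q0 runs 2, rem=5, I/O yield, promote→Q0. Q0=[P2,P4] Q1=[P1,P3] Q2=[]
t=15-16: P2@Q0 runs 1, rem=4, I/O yield, promote→Q0. Q0=[P4,P2] Q1=[P1,P3] Q2=[]
t=16-18: P4@Q0 runs 2, rem=3, I/O yield, promote→Q0. Q0=[P2,P4] Q1=[P1,P3] Q2=[]
t=18-19: P2@Q0 runs 1, rem=3, I/O yield, promote→Q0. Q0=[P4,P2] Q1=[P1,P3] Q2=[]
t=19-21: P4@Q0 runs 2, rem=1, I/O yield, promote→Q0. Q0=[P2,P4] Q1=[P1,P3] Q2=[]
t=21-22: P2@Q0 runs 1, rem=2, I/O yield, promote→Q0. Q0=[P4,P2] Q1=[P1,P3] Q2=[]
t=22-23: P4@Q0 runs 1, rem=0, completes. Q0=[P2] Q1=[P1,P3] Q2=[]
t=23-24: P2@Q0 runs 1, rem=1, I/O yield, promote→Q0. Q0=[P2] Q1=[P1,P3] Q2=[]
t=24-25: P2@Q0 runs 1, rem=0, completes. Q0=[] Q1=[P1,P3] Q2=[]
t=25-29: P1@Q1 runs 4, rem=3, quantum used, demote→Q2. Q0=[] Q1=[P3] Q2=[P1]
t=29-33: P3@Q1 runs 4, rem=8, quantum used, demote→Q2. Q0=[] Q1=[] Q2=[P1,P3]
t=33-36: P1@Q2 runs 3, rem=0, completes. Q0=[] Q1=[] Q2=[P3]
t=36-44: P3@Q2 runs 8, rem=0, completes. Q0=[] Q1=[] Q2=[]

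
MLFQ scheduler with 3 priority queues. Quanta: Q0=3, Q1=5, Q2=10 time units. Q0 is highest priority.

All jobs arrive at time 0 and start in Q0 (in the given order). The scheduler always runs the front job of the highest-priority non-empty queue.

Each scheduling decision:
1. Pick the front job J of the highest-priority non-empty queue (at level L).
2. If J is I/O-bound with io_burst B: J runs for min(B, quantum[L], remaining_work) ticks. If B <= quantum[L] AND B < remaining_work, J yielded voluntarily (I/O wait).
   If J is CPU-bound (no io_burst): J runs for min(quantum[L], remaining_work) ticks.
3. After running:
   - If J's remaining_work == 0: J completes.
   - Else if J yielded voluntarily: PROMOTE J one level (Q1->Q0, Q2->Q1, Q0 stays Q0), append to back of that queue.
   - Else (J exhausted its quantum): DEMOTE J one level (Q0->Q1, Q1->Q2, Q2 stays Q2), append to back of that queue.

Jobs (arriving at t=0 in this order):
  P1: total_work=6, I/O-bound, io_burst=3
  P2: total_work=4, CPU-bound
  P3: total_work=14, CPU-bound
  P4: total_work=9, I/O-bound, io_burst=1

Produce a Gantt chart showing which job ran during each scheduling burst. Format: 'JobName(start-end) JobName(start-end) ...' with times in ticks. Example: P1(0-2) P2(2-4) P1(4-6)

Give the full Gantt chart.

Answer: P1(0-3) P2(3-6) P3(6-9) P4(9-10) P1(10-13) P4(13-14) P4(14-15) P4(15-16) P4(16-17) P4(17-18) P4(18-19) P4(19-20) P4(20-21) P2(21-22) P3(22-27) P3(27-33)

Derivation:
t=0-3: P1@Q0 runs 3, rem=3, I/O yield, promote→Q0. Q0=[P2,P3,P4,P1] Q1=[] Q2=[]
t=3-6: P2@Q0 runs 3, rem=1, quantum used, demote→Q1. Q0=[P3,P4,P1] Q1=[P2] Q2=[]
t=6-9: P3@Q0 runs 3, rem=11, quantum used, demote→Q1. Q0=[P4,P1] Q1=[P2,P3] Q2=[]
t=9-10: P4@Q0 runs 1, rem=8, I/O yield, promote→Q0. Q0=[P1,P4] Q1=[P2,P3] Q2=[]
t=10-13: P1@Q0 runs 3, rem=0, completes. Q0=[P4] Q1=[P2,P3] Q2=[]
t=13-14: P4@Q0 runs 1, rem=7, I/O yield, promote→Q0. Q0=[P4] Q1=[P2,P3] Q2=[]
t=14-15: P4@Q0 runs 1, rem=6, I/O yield, promote→Q0. Q0=[P4] Q1=[P2,P3] Q2=[]
t=15-16: P4@Q0 runs 1, rem=5, I/O yield, promote→Q0. Q0=[P4] Q1=[P2,P3] Q2=[]
t=16-17: P4@Q0 runs 1, rem=4, I/O yield, promote→Q0. Q0=[P4] Q1=[P2,P3] Q2=[]
t=17-18: P4@Q0 runs 1, rem=3, I/O yield, promote→Q0. Q0=[P4] Q1=[P2,P3] Q2=[]
t=18-19: P4@Q0 runs 1, rem=2, I/O yield, promote→Q0. Q0=[P4] Q1=[P2,P3] Q2=[]
t=19-20: P4@Q0 runs 1, rem=1, I/O yield, promote→Q0. Q0=[P4] Q1=[P2,P3] Q2=[]
t=20-21: P4@Q0 runs 1, rem=0, completes. Q0=[] Q1=[P2,P3] Q2=[]
t=21-22: P2@Q1 runs 1, rem=0, completes. Q0=[] Q1=[P3] Q2=[]
t=22-27: P3@Q1 runs 5, rem=6, quantum used, demote→Q2. Q0=[] Q1=[] Q2=[P3]
t=27-33: P3@Q2 runs 6, rem=0, completes. Q0=[] Q1=[] Q2=[]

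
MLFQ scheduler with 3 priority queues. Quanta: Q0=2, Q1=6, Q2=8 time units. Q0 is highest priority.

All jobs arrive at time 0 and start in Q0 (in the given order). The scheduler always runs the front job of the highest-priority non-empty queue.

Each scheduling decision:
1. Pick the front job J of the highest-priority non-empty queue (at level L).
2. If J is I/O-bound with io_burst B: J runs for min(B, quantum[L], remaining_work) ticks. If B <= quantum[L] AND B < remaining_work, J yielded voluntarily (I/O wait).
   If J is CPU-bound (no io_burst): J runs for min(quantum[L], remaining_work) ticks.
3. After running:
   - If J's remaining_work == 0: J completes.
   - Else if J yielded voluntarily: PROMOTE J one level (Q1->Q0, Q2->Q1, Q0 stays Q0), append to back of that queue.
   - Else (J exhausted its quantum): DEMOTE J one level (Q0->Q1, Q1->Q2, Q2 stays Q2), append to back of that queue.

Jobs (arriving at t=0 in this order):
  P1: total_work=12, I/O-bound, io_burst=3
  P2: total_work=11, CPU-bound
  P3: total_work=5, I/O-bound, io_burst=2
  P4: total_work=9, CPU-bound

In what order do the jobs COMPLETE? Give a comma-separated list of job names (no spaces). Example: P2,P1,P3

Answer: P3,P1,P2,P4

Derivation:
t=0-2: P1@Q0 runs 2, rem=10, quantum used, demote→Q1. Q0=[P2,P3,P4] Q1=[P1] Q2=[]
t=2-4: P2@Q0 runs 2, rem=9, quantum used, demote→Q1. Q0=[P3,P4] Q1=[P1,P2] Q2=[]
t=4-6: P3@Q0 runs 2, rem=3, I/O yield, promote→Q0. Q0=[P4,P3] Q1=[P1,P2] Q2=[]
t=6-8: P4@Q0 runs 2, rem=7, quantum used, demote→Q1. Q0=[P3] Q1=[P1,P2,P4] Q2=[]
t=8-10: P3@Q0 runs 2, rem=1, I/O yield, promote→Q0. Q0=[P3] Q1=[P1,P2,P4] Q2=[]
t=10-11: P3@Q0 runs 1, rem=0, completes. Q0=[] Q1=[P1,P2,P4] Q2=[]
t=11-14: P1@Q1 runs 3, rem=7, I/O yield, promote→Q0. Q0=[P1] Q1=[P2,P4] Q2=[]
t=14-16: P1@Q0 runs 2, rem=5, quantum used, demote→Q1. Q0=[] Q1=[P2,P4,P1] Q2=[]
t=16-22: P2@Q1 runs 6, rem=3, quantum used, demote→Q2. Q0=[] Q1=[P4,P1] Q2=[P2]
t=22-28: P4@Q1 runs 6, rem=1, quantum used, demote→Q2. Q0=[] Q1=[P1] Q2=[P2,P4]
t=28-31: P1@Q1 runs 3, rem=2, I/O yield, promote→Q0. Q0=[P1] Q1=[] Q2=[P2,P4]
t=31-33: P1@Q0 runs 2, rem=0, completes. Q0=[] Q1=[] Q2=[P2,P4]
t=33-36: P2@Q2 runs 3, rem=0, completes. Q0=[] Q1=[] Q2=[P4]
t=36-37: P4@Q2 runs 1, rem=0, completes. Q0=[] Q1=[] Q2=[]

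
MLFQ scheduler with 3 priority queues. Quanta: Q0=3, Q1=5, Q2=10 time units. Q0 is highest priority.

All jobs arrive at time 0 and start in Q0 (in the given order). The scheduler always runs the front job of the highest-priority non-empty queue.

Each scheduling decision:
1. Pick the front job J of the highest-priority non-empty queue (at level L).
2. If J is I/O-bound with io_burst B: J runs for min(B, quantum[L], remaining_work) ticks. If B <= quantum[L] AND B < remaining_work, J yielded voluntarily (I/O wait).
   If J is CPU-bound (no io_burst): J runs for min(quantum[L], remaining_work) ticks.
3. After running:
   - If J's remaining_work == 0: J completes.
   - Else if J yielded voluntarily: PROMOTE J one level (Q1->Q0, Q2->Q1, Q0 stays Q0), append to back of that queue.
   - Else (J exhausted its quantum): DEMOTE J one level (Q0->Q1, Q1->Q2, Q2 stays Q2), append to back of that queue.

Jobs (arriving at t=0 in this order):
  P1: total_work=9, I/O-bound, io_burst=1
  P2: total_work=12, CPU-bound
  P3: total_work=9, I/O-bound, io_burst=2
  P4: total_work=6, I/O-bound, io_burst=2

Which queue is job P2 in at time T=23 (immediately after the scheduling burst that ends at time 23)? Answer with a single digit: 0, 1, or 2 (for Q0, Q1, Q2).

t=0-1: P1@Q0 runs 1, rem=8, I/O yield, promote→Q0. Q0=[P2,P3,P4,P1] Q1=[] Q2=[]
t=1-4: P2@Q0 runs 3, rem=9, quantum used, demote→Q1. Q0=[P3,P4,P1] Q1=[P2] Q2=[]
t=4-6: P3@Q0 runs 2, rem=7, I/O yield, promote→Q0. Q0=[P4,P1,P3] Q1=[P2] Q2=[]
t=6-8: P4@Q0 runs 2, rem=4, I/O yield, promote→Q0. Q0=[P1,P3,P4] Q1=[P2] Q2=[]
t=8-9: P1@Q0 runs 1, rem=7, I/O yield, promote→Q0. Q0=[P3,P4,P1] Q1=[P2] Q2=[]
t=9-11: P3@Q0 runs 2, rem=5, I/O yield, promote→Q0. Q0=[P4,P1,P3] Q1=[P2] Q2=[]
t=11-13: P4@Q0 runs 2, rem=2, I/O yield, promote→Q0. Q0=[P1,P3,P4] Q1=[P2] Q2=[]
t=13-14: P1@Q0 runs 1, rem=6, I/O yield, promote→Q0. Q0=[P3,P4,P1] Q1=[P2] Q2=[]
t=14-16: P3@Q0 runs 2, rem=3, I/O yield, promote→Q0. Q0=[P4,P1,P3] Q1=[P2] Q2=[]
t=16-18: P4@Q0 runs 2, rem=0, completes. Q0=[P1,P3] Q1=[P2] Q2=[]
t=18-19: P1@Q0 runs 1, rem=5, I/O yield, promote→Q0. Q0=[P3,P1] Q1=[P2] Q2=[]
t=19-21: P3@Q0 runs 2, rem=1, I/O yield, promote→Q0. Q0=[P1,P3] Q1=[P2] Q2=[]
t=21-22: P1@Q0 runs 1, rem=4, I/O yield, promote→Q0. Q0=[P3,P1] Q1=[P2] Q2=[]
t=22-23: P3@Q0 runs 1, rem=0, completes. Q0=[P1] Q1=[P2] Q2=[]
t=23-24: P1@Q0 runs 1, rem=3, I/O yield, promote→Q0. Q0=[P1] Q1=[P2] Q2=[]
t=24-25: P1@Q0 runs 1, rem=2, I/O yield, promote→Q0. Q0=[P1] Q1=[P2] Q2=[]
t=25-26: P1@Q0 runs 1, rem=1, I/O yield, promote→Q0. Q0=[P1] Q1=[P2] Q2=[]
t=26-27: P1@Q0 runs 1, rem=0, completes. Q0=[] Q1=[P2] Q2=[]
t=27-32: P2@Q1 runs 5, rem=4, quantum used, demote→Q2. Q0=[] Q1=[] Q2=[P2]
t=32-36: P2@Q2 runs 4, rem=0, completes. Q0=[] Q1=[] Q2=[]

Answer: 1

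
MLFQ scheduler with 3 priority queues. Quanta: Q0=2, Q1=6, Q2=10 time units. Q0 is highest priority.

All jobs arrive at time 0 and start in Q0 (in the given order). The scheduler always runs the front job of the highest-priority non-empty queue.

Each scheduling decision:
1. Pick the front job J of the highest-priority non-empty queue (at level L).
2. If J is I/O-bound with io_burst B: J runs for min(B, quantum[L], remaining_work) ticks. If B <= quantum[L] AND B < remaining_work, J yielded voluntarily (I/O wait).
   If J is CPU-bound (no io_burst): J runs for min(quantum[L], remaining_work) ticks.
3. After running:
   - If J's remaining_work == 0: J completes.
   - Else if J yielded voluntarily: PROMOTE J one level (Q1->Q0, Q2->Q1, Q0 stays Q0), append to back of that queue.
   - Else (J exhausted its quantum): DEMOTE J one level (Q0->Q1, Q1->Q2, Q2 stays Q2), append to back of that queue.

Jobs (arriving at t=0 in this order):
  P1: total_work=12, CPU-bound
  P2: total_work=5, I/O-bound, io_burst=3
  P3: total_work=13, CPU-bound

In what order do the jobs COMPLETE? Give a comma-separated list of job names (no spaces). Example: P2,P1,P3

Answer: P2,P1,P3

Derivation:
t=0-2: P1@Q0 runs 2, rem=10, quantum used, demote→Q1. Q0=[P2,P3] Q1=[P1] Q2=[]
t=2-4: P2@Q0 runs 2, rem=3, quantum used, demote→Q1. Q0=[P3] Q1=[P1,P2] Q2=[]
t=4-6: P3@Q0 runs 2, rem=11, quantum used, demote→Q1. Q0=[] Q1=[P1,P2,P3] Q2=[]
t=6-12: P1@Q1 runs 6, rem=4, quantum used, demote→Q2. Q0=[] Q1=[P2,P3] Q2=[P1]
t=12-15: P2@Q1 runs 3, rem=0, completes. Q0=[] Q1=[P3] Q2=[P1]
t=15-21: P3@Q1 runs 6, rem=5, quantum used, demote→Q2. Q0=[] Q1=[] Q2=[P1,P3]
t=21-25: P1@Q2 runs 4, rem=0, completes. Q0=[] Q1=[] Q2=[P3]
t=25-30: P3@Q2 runs 5, rem=0, completes. Q0=[] Q1=[] Q2=[]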